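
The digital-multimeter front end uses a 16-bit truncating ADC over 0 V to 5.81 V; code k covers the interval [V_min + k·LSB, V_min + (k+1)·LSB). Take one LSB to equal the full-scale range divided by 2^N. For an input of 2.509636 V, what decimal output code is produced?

28308

V_FS = 5.81 V. LSB = 5.81 V / 2^16 ≈ 88.65 µV.
code = ⌊(V_in − V_min)/LSB⌋ = ⌊(V_in − V_min) × 2^16 / range⌋
     = ⌊(2.509636 − (0)) × 65536 / 5.81⌋ = ⌊2.509636 × 65536/5.81⌋
     = ⌊28308.349⌋ = 28308.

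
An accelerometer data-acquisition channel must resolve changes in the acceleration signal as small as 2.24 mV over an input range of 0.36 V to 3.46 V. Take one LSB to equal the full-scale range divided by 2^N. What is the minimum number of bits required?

11 bits

The full-scale span is 3.46 − (0.36) = 3.1 V.
Need 2^N ≥ 3.1 V / 2.24 mV = 1384 → N_min = 11.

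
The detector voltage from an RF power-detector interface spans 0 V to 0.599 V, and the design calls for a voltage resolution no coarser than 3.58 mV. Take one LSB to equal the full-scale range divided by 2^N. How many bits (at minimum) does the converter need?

Range is 0.599 V.
0.599 V / 3.58 mV = 167.3. Since 2^7 = 128 and 2^8 = 256, N = 8.

8 bits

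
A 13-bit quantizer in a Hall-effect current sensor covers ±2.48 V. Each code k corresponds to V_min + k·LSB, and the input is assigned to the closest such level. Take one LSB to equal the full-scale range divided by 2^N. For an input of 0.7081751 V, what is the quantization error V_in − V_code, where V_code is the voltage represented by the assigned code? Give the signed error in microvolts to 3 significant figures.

−223 µV

Span: 2.48 V − (-2.48 V) = 4.96 V. LSB = 4.96 V / 2^13 ≈ 0.6055 mV.
Position in LSBs: (0.7081751 − (-2.48)) × 8192/4.96 = 5265.6311; rounding gives k = 5266.
V_code = V_min + k × range/2^13 = -2.48 + 5266 × 4.96/8192 = 0.7083984375 V.
Error = V_in − V_code = 0.7081751 − (0.7083984375) = −223 µV.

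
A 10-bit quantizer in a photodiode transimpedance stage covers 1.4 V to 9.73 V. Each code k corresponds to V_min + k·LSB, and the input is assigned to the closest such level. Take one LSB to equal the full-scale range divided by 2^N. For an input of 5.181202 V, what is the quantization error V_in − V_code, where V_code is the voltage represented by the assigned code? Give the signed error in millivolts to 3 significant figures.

Range = 9.73 − (1.4) = 8.33 V. LSB = 8.33 V / 2^10 ≈ 8.135 mV.
Position in LSBs: (5.181202 − (1.4)) × 1024/8.33 = 464.8200; rounding gives k = 465.
V_code = 1.4 + (465/1024) × 8.33 = 5.182666016 V.
e = 5.181202 − (5.182666016) = −1.46 mV.

−1.46 mV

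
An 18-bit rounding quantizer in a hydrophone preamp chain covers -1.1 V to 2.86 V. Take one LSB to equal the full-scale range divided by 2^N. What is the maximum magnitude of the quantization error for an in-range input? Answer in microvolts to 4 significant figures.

Span: 2.86 V − (-1.1 V) = 3.96 V.
LSB = 3.96 V ÷ 2^18 = 3.96/262144 V = 15.1062 µV.
|e|_max = LSB/2 = 7.553 µV.

7.553 µV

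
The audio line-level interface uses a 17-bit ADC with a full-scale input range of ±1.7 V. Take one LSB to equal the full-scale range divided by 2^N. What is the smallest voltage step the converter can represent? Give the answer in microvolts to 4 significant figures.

25.94 µV

Span: 1.7 V − (-1.7 V) = 3.4 V.
2^17 = 131072 levels.
LSB = 3.4 V / 2^17 = 25.94 µV.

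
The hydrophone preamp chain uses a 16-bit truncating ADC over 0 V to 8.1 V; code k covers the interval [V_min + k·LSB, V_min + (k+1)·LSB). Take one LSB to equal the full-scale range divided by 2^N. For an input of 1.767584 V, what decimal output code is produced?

14301

Range is 8.1 V. LSB = 8.1 V / 2^16 ≈ 123.6 µV.
(V_in − V_min) × 2^16/range = (1.767584 − (0)) × 65536/8.1 = 14301.282.
Floor → code = 14301.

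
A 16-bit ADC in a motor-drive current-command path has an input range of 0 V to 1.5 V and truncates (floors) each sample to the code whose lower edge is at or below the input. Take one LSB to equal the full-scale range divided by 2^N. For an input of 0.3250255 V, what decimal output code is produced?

Full-scale range = 1.5 V. LSB = 1.5 V / 2^16 ≈ 22.89 µV.
(V_in − V_min) × 2^16/range = (0.3250255 − (0)) × 65536/1.5 = 14200.581.
Floor → code = 14200.

14200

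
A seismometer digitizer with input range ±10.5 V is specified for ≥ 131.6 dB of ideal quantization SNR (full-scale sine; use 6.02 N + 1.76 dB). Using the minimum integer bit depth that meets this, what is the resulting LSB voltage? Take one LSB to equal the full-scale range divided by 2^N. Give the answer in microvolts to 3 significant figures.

5.01 µV

The full-scale span is 10.5 − (-10.5) = 21 V.
N ≥ (131.6 − 1.76)/6.02 = 21.568 → N_min = 22.
LSB = 21 V / 2^22 = 5.01 µV.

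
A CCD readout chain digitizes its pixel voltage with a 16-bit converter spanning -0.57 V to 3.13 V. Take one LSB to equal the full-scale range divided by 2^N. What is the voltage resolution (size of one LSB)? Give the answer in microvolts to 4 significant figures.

56.46 µV

Range = 3.13 − (-0.57) = 3.7 V.
Number of codes = 2^16 = 65536.
Step size = 3.7/65536 V = 56.46 µV.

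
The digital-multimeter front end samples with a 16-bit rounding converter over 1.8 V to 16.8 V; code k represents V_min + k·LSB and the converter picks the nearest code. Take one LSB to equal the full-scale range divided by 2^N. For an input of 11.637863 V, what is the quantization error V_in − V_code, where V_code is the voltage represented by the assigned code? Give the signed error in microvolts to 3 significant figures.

+63.9 µV

Range = 16.8 − (1.8) = 15 V. LSB = 15 V / 2^16 ≈ 228.9 µV.
Position in LSBs: (11.637863 − (1.8)) × 65536/15 = 42982.2793; rounding gives k = 42982.
V_code = V_min + k × range/2^16 = 1.8 + 42982 × 15/65536 = 11.637799072 V.
e = 11.637863 − (11.637799072) = +63.9 µV.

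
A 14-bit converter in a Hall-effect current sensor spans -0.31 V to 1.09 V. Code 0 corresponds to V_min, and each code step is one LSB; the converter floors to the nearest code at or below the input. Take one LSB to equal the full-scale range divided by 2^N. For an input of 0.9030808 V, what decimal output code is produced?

14196

The full-scale span is 1.09 − (-0.31) = 1.4 V. LSB = 1.4 V / 2^14 ≈ 85.45 µV.
code = ⌊(V_in − V_min)/LSB⌋ = ⌊(V_in − V_min) × 2^14 / range⌋
     = ⌊(0.9030808 − (-0.31)) × 16384 / 1.4⌋ = ⌊1.2130808 × 16384/1.4⌋
     = ⌊14196.511⌋ = 14196.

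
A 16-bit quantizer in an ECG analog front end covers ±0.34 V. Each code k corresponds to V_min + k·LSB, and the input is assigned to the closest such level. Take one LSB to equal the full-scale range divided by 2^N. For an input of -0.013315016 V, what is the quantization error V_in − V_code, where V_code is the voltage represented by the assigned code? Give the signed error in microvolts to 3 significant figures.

The full-scale span is 0.34 − (-0.34) = 0.68 V. LSB = 0.68 V / 2^16 ≈ 10.38 µV.
(V_in − V_min)/LSB = (-0.013315016 − (-0.34)) × 65536/0.68 = 31484.7458 → nearest code k = 31485.
V_code = V_min + k × range/2^16 = -0.34 + 31485 × 0.68/65536 = -0.013312377930 V.
e = -0.013315016 − (-0.013312377930) = −2.64 µV.

−2.64 µV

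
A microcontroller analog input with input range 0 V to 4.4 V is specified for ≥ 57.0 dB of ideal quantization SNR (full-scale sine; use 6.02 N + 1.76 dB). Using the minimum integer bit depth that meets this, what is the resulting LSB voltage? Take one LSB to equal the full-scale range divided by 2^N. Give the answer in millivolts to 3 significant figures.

Span = 4.4 V.
N ≥ (57.0 − 1.76)/6.02 = 9.176 → N_min = 10.
LSB = 4.4 V / 2^10 = 4.30 mV.

4.30 mV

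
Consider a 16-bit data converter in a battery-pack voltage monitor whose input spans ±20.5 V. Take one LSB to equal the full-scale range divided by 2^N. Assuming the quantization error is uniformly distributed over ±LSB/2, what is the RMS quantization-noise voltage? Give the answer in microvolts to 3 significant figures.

Span: 20.5 V − (-20.5 V) = 41 V.
LSB = 41 V ÷ 2^16 = 41/65536 V = 0.62561 mV.
σ_q = LSB/√12 = 0.62561 mV/3.4641 = 181 µV.

181 µV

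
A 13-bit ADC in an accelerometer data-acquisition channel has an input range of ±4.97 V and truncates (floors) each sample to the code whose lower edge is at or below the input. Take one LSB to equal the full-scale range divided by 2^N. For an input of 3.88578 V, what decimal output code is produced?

Full-scale range = 4.97 V − (-4.97 V) = 9.94 V. LSB = 9.94 V / 2^13 ≈ 1.213 mV.
code = ⌊(V_in − V_min)/LSB⌋ = ⌊(V_in − V_min) × 2^13 / range⌋
     = ⌊(3.88578 − (-4.97)) × 8192 / 9.94⌋ = ⌊8.85578 × 8192/9.94⌋
     = ⌊7298.446⌋ = 7298.

7298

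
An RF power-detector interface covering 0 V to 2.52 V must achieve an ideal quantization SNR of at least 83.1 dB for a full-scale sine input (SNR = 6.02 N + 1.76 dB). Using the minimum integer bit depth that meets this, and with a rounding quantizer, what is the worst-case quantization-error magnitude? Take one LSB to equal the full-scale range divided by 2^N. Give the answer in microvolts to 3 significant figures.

76.9 µV

Full-scale range = 2.52 V.
Solving 6.02 N ≥ 83.1 − 1.76: N ≥ 13.512. Round up → N = 14.
LSB = 2.52 V / 2^14 = 153.81 µV.
Max error for round-to-nearest is LSB/2 = 76.9 µV.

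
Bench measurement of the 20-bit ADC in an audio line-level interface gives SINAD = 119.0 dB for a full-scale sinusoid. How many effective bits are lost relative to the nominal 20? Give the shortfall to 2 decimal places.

0.52 bits

N_eff = (119.0 − 1.76)/6.02 = 19.4751 bits.
20 − 19.4751 = 0.52 bits below nominal.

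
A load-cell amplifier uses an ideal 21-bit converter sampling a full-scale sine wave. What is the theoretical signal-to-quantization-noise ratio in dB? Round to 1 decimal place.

128.2 dB

6.02(21) + 1.76 = 126.42 + 1.76 = 128.18 dB.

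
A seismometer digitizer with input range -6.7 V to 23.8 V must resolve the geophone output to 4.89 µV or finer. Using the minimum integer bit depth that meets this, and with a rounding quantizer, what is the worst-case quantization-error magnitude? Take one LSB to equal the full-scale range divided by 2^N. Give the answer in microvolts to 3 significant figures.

1.82 µV

Span: 23.8 V − (-6.7 V) = 30.5 V.
30.5 V / 4.89 µV = 6.237e6. Since 2^22 = 4194304 and 2^23 = 8388608, N = 23.
One LSB is 30.5 V / 8388608 = 3.6359 µV.
Half an LSB is 1.82 µV.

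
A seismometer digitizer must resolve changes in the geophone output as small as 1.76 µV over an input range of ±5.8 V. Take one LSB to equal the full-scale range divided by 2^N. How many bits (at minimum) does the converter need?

23 bits

Span: 5.8 V − (-5.8 V) = 11.6 V.
Need 2^N ≥ 11.6 V / 1.76 µV = 6.591e6 → N_min = 23.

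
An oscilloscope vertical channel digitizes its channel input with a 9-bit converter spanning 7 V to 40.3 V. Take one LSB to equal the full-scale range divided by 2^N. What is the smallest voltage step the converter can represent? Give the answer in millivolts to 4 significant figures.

Full-scale range = 40.3 V − (7 V) = 33.3 V.
Number of codes = 2^9 = 512.
LSB = 33.3 V / 2^9 = 65.04 mV.

65.04 mV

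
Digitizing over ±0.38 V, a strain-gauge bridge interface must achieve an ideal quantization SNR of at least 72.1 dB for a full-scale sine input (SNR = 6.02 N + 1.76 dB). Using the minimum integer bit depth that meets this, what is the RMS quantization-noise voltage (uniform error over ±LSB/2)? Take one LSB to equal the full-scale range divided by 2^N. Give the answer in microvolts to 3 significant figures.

Span: 0.38 V − (-0.38 V) = 0.76 V.
Solving 6.02 N ≥ 72.1 − 1.76: N ≥ 11.684. Round up → N = 12.
LSB = 0.76 V ÷ 2^12 = 0.76/4096 V = 185.55 µV.
V_rms = LSB/√12 = 53.6 µV.

53.6 µV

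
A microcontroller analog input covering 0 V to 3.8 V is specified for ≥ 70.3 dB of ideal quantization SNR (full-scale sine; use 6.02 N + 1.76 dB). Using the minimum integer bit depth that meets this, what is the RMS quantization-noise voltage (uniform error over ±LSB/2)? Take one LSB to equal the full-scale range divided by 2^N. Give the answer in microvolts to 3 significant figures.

V_FS = 3.8 V.
N ≥ (70.3 − 1.76)/6.02 = 11.385 → N_min = 12.
LSB = 3.8 V ÷ 2^12 = 3.8/4096 V = 0.92773 mV.
σ_q = LSB/√12 = 0.92773 mV/3.4641 = 268 µV.

268 µV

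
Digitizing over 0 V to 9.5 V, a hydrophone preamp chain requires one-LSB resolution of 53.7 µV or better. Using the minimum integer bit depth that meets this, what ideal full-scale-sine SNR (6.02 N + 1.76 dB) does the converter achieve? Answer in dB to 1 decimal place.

Span = 9.5 V.
9.5 V / 53.7 µV = 176900. Since 2^17 = 131072 and 2^18 = 262144, N = 18.
Ideal SNR at N = 18: 6.02·18 + 1.76 = 110.1 dB.

110.1 dB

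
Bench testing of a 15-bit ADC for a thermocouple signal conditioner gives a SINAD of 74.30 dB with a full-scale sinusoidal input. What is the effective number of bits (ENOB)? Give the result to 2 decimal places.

(74.30 − 1.76) / 6.02 = 72.54/6.02 = 12.0498 effective bits.

12.05 bits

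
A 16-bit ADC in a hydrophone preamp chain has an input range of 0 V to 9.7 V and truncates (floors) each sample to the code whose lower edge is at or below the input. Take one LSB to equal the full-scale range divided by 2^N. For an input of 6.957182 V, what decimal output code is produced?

Full-scale range = 9.7 V. LSB = 9.7 V / 2^16 ≈ 148.0 µV.
V_in − V_min = 6.957182 − (0) = 6.957182 V.
Divide by LSB: 6.957182 × 65536/9.7 = 47004.7299.
Truncating gives code 47004.

47004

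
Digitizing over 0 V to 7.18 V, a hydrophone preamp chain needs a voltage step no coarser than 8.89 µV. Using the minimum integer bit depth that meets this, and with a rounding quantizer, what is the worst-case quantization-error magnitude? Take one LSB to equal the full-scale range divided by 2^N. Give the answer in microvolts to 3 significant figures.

3.42 µV

V_FS = 7.18 V.
Required number of levels: 7.18/8.89 µV = 807650; smallest N with 2^N ≥ that is 20.
LSB = 7.18 V / 2^20 = 6.8474 µV.
|e|_max = LSB/2 = 3.42 µV.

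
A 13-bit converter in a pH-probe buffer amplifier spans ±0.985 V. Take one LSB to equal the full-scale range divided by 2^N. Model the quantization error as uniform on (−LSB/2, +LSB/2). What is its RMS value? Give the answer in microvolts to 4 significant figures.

69.42 µV

Range = 0.985 − (-0.985) = 1.97 V.
LSB = 1.97 V ÷ 2^13 = 1.97/8192 V = 240.479 µV.
V_rms = LSB/√12 = 240.479 µV / √12 = 69.42 µV.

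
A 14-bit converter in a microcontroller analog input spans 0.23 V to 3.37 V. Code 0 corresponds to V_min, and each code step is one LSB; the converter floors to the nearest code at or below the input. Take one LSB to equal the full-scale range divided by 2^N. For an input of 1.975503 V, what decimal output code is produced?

The full-scale span is 3.37 − (0.23) = 3.14 V. LSB = 3.14 V / 2^14 ≈ 191.7 µV.
(V_in − V_min) × 2^14/range = (1.975503 − (0.23)) × 16384/3.14 = 9107.746.
Floor → code = 9107.

9107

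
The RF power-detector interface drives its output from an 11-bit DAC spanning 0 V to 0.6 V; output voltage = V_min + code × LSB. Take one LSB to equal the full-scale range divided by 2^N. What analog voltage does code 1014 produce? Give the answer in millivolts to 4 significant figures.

Range is 0.6 V. LSB = 0.6 V / 2^11.
V_out = 0 + 1014 × (0.6/2048) V
      = 0 V + 0.297070 V = 0.297070 V.

297.1 mV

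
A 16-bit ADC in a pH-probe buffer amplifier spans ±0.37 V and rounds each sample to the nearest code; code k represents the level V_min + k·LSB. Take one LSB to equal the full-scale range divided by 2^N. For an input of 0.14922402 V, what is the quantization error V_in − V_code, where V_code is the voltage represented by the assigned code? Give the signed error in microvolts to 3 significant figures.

−4.50 µV

Full-scale range = 0.37 V − (-0.37 V) = 0.74 V. LSB = 0.74 V / 2^16 ≈ 11.29 µV.
(V_in − V_min)/LSB = (0.14922402 − (-0.37)) × 65536/0.74 = 45983.6019 → nearest code k = 45984.
Reconstructed level: -0.37 + 45984 × 0.74/65536 V = 0.14922851563 V.
e = 0.14922402 − (0.14922851563) = −4.50 µV.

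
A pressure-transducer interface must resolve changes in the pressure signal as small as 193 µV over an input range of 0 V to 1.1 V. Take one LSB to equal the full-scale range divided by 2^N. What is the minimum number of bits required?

Range is 1.1 V.
Levels needed ≥ 1.1/193 µV = 5699. 2^13 = 8192 suffices, so N_min = 13.

13 bits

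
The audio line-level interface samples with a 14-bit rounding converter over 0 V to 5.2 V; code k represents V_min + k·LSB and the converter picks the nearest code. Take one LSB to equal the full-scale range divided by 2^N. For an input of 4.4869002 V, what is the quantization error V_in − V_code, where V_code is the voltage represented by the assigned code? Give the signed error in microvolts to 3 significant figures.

Full-scale range = 5.2 V. LSB = 5.2 V / 2^14 ≈ 317.4 µV.
Position in LSBs: (4.4869002 − (0)) × 16384/5.2 = 14137.1871; rounding gives k = 14137.
Reconstructed level: 0 + 14137 × 5.2/16384 V = 4.4868408203 V.
e = 4.4869002 − (4.4868408203) = +59.4 µV.

+59.4 µV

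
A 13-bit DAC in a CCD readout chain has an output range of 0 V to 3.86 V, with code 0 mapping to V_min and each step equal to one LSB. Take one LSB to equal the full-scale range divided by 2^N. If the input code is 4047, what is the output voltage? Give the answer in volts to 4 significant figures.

Span = 3.86 V. LSB = 3.86 V / 2^13.
Output = V_min + (4047/8192) × range = 0 + 0.494019 × 3.86 V
      = 0 V + 1.90691 V = 1.90691 V.

1.907 V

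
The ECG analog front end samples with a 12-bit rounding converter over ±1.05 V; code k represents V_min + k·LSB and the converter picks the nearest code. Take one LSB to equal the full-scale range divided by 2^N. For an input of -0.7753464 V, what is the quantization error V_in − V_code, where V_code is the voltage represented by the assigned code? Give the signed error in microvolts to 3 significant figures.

−151 µV

Full-scale range = 1.05 V − (-1.05 V) = 2.1 V. LSB = 2.1 V / 2^12 ≈ 0.5127 mV.
(V_in − V_min)/LSB = (-0.7753464 − (-1.05)) × 4096/2.1 = 535.7053 → nearest code k = 536.
Reconstructed level: -1.05 + 536 × 2.1/4096 V = -0.7751953125 V.
e = -0.7753464 − (-0.7751953125) = −151 µV.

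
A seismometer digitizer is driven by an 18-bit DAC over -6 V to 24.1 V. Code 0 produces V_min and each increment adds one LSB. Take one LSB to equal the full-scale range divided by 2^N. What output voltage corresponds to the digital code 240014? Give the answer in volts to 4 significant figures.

21.56 V

The full-scale span is 24.1 − (-6) = 30.1 V. LSB = 30.1 V / 2^18.
V_out = V_min + code × LSB = -6 V + 240014 × 30.1 V / 262144
      = -6 + 27.5590 = 21.5590 V.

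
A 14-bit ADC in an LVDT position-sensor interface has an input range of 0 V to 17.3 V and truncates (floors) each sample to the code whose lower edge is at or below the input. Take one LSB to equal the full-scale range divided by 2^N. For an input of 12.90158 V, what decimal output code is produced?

12218

V_FS = 17.3 V. LSB = 17.3 V / 2^14 ≈ 1.056 mV.
V_in − V_min = 12.90158 − (0) = 12.90158 V.
Divide by LSB: 12.90158 × 16384/17.3 = 12218.4674.
Truncating gives code 12218.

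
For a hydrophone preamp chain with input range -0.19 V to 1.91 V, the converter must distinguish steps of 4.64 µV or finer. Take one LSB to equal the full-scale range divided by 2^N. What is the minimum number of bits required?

Range = 1.91 − (-0.19) = 2.1 V.
2.1 V / 4.64 µV = 452600. Since 2^18 = 262144 and 2^19 = 524288, N = 19.

19 bits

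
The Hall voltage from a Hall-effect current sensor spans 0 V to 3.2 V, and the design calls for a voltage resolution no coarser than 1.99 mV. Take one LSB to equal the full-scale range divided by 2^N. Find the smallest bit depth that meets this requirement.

11 bits

Full-scale range = 3.2 V.
Need 2^N ≥ 3.2 V / 1.99 mV = 1608 → N_min = 11.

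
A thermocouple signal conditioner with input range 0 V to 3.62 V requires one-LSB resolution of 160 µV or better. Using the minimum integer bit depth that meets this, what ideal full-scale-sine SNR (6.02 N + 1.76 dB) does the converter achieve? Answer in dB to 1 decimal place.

92.1 dB

Full-scale range = 3.62 V.
Need 2^N ≥ 3.62 V / 160 µV = 22630 → N_min = 15.
6.02(15) + 1.76 = 92.06 dB.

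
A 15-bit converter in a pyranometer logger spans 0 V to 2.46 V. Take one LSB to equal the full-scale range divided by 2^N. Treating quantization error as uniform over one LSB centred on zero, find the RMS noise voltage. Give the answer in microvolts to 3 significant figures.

Range is 2.46 V.
LSB = 2.46 V / 2^15 = 75.073 µV.
σ_q = LSB/√12 = 75.073 µV/3.4641 = 21.7 µV.

21.7 µV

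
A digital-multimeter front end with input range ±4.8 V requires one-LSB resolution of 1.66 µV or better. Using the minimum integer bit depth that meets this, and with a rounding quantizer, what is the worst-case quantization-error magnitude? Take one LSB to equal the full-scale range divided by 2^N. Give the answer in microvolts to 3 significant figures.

0.572 µV

Span: 4.8 V − (-4.8 V) = 9.6 V.
Need 2^N ≥ 9.6 V / 1.66 µV = 5.783e6 → N_min = 23.
LSB = 9.6 V ÷ 2^23 = 9.6/8388608 V = 1.1444 µV.
|e|_max = LSB/2 = 0.572 µV.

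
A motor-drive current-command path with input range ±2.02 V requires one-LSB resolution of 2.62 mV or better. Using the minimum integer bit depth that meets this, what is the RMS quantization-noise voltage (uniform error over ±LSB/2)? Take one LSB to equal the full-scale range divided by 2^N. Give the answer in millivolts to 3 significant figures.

The full-scale span is 2.02 − (-2.02) = 4.04 V.
Need 2^N ≥ 4.04 V / 2.62 mV = 1542 → N_min = 11.
LSB = 4.04 V / 2^11 = 1.9727 mV.
σ_q = LSB/√12 = 1.9727 mV/3.4641 = 0.569 mV.

0.569 mV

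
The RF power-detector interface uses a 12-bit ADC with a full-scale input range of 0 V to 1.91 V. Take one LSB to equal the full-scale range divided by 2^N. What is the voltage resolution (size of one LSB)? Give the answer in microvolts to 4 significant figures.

Span = 1.91 V.
There are 2^12 = 4096 steps.
One LSB is 1.91 V / 4096 = 466.3 µV.

466.3 µV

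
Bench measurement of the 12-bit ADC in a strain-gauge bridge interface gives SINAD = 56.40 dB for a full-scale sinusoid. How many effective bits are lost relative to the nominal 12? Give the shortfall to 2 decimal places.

2.92 bits

Effective bits = (56.40 − 1.76)/6.02 = 9.0764.
12 − 9.0764 = 2.92 bits below nominal.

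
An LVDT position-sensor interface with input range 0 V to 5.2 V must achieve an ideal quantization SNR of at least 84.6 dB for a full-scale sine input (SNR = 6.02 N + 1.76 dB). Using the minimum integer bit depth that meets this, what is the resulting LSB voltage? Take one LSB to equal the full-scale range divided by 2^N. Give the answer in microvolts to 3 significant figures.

317 µV

Full-scale range = 5.2 V.
6.02 N + 1.76 ≥ 84.6 gives N ≥ 13.761, so the minimum integer is 14.
LSB = 5.2 V ÷ 2^14 = 5.2/16384 V = 317 µV.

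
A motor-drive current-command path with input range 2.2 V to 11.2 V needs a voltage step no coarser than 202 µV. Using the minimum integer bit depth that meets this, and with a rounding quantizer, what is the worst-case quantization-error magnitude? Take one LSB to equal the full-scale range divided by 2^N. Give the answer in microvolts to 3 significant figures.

Span: 11.2 V − (2.2 V) = 9 V.
Levels needed ≥ 9/202 µV = 44550. 2^16 = 65536 suffices, so N_min = 16.
LSB = 9 V / 2^16 = 137.33 µV.
|e|_max = LSB/2 = 68.7 µV.

68.7 µV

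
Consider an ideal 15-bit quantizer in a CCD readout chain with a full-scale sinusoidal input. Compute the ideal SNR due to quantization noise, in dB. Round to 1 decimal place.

92.1 dB

For an ideal N-bit converter with full-scale sine input, SNR = 6.02 N + 1.76 dB. SNR = 6.02 × 15 + 1.76 = 90.30 + 1.76 = 92.06 dB.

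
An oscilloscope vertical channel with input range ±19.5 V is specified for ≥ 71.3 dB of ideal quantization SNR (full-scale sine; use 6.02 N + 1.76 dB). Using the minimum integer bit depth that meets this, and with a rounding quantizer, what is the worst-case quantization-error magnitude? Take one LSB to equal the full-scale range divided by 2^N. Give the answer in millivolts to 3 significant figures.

4.76 mV

Range = 19.5 − (-19.5) = 39 V.
Solving 6.02 N ≥ 71.3 − 1.76: N ≥ 11.551. Round up → N = 12.
LSB = 39 V / 2^12 = 9.5215 mV.
Half an LSB is 4.76 mV.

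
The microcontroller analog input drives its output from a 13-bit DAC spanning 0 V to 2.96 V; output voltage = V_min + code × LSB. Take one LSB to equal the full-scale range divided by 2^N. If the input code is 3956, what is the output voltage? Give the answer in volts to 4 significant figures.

1.429 V

Full-scale range = 2.96 V. LSB = 2.96 V / 2^13.
V_out = V_min + code × LSB = 0 V + 3956 × 2.96 V / 8192
      = 0 V + 1.42941 V = 1.42941 V.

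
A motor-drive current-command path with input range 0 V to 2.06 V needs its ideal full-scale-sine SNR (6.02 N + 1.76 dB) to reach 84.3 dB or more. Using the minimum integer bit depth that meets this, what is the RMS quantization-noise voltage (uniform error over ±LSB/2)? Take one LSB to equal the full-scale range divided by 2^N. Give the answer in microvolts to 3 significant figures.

Span = 2.06 V.
6.02 N + 1.76 ≥ 84.3 gives N ≥ 13.711, so the minimum integer is 14.
LSB = 2.06 V ÷ 2^14 = 2.06/16384 V = 125.73 µV.
V_rms = LSB/√12 = 36.3 µV.

36.3 µV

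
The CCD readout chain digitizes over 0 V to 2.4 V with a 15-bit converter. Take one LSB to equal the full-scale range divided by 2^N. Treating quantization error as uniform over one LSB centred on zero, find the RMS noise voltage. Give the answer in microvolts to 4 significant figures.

V_FS = 2.4 V.
One LSB is 2.4 V / 32768 = 73.2422 µV.
V_rms = LSB/√12 = 73.2422 µV / √12 = 21.14 µV.

21.14 µV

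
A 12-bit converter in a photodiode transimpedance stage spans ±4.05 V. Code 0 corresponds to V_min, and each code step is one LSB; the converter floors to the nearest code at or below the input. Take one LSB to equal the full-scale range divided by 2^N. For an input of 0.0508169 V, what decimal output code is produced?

Range = 4.05 − (-4.05) = 8.1 V. LSB = 8.1 V / 2^12 ≈ 1.978 mV.
code = ⌊(V_in − V_min)/LSB⌋ = ⌊(V_in − V_min) × 2^12 / range⌋
     = ⌊(0.0508169 − (-4.05)) × 4096 / 8.1⌋ = ⌊4.1008169 × 4096/8.1⌋
     = ⌊2073.697⌋ = 2073.

2073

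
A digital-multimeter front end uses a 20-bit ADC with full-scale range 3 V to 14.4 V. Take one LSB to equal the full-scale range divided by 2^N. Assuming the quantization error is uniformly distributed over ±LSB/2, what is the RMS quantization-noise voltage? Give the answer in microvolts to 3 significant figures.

Span: 14.4 V − (3 V) = 11.4 V.
LSB = 11.4 V ÷ 2^20 = 11.4/1048576 V = 10.872 µV.
V_rms = LSB/√12 = 10.872 µV / √12 = 3.14 µV.

3.14 µV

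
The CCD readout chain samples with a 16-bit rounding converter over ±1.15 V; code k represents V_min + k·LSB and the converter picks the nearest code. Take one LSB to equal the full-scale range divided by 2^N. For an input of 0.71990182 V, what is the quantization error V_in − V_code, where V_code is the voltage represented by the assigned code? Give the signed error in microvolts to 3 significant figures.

Span: 1.15 V − (-1.15 V) = 2.3 V. LSB = 2.3 V / 2^16 ≈ 35.10 µV.
(V_in − V_min)/LSB = (0.71990182 − (-1.15)) × 65536/2.3 = 53280.8199 → nearest code k = 53281.
Reconstructed level: -1.15 + 53281 × 2.3/65536 V = 0.71990814209 V.
e = 0.71990182 − (0.71990814209) = −6.32 µV.

−6.32 µV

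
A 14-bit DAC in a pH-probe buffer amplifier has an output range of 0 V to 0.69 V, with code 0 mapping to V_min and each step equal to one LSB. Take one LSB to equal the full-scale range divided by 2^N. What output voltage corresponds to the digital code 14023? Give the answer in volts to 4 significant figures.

Span = 0.69 V. LSB = 0.69 V / 2^14.
V_out = V_min + code × LSB = 0 V + 14023 × 0.69 V / 16384
      = 0 V + 0.590568 V = 0.590568 V.

0.5906 V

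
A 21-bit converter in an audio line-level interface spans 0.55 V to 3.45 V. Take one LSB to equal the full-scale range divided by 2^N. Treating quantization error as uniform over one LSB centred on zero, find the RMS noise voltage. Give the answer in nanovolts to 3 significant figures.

The full-scale span is 3.45 − (0.55) = 2.9 V.
LSB = 2.9 V ÷ 2^21 = 2.9/2097152 V = 1.3828 µV.
RMS of a uniform error over width LSB is LSB/√12 = 399 nV.

399 nV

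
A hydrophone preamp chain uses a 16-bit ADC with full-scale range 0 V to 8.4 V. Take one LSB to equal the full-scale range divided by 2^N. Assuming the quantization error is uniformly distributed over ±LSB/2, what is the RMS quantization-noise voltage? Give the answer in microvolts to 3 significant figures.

37.0 µV

Span = 8.4 V.
One LSB is 8.4 V / 65536 = 128.17 µV.
RMS of a uniform error over width LSB is LSB/√12 = 37.0 µV.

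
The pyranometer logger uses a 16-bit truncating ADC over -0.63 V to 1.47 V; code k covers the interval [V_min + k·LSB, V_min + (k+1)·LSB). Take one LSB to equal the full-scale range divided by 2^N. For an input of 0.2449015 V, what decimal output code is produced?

27303

Range = 1.47 − (-0.63) = 2.1 V. LSB = 2.1 V / 2^16 ≈ 32.04 µV.
code = ⌊(V_in − V_min)/LSB⌋ = ⌊(V_in − V_min) × 2^16 / range⌋
     = ⌊(0.2449015 − (-0.63)) × 65536 / 2.1⌋ = ⌊0.8749015 × 65536/2.1⌋
     = ⌊27303.593⌋ = 27303.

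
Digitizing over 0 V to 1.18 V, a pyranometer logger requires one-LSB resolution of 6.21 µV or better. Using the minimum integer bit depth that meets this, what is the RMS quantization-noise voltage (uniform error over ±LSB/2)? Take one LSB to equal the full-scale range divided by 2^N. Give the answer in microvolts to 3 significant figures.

Range is 1.18 V.
1.18 V / 6.21 µV = 190000. Since 2^17 = 131072 and 2^18 = 262144, N = 18.
One LSB is 1.18 V / 262144 = 4.5013 µV.
V_rms = LSB/√12 = 1.30 µV.

1.30 µV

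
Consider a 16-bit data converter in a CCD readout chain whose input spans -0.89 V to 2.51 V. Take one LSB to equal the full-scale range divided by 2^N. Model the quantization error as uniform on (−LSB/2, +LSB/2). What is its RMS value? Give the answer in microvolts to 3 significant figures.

15.0 µV

Full-scale range = 2.51 V − (-0.89 V) = 3.4 V.
LSB = 3.4 V / 2^16 = 51.880 µV.
V_rms = LSB/√12 = 51.880 µV / √12 = 15.0 µV.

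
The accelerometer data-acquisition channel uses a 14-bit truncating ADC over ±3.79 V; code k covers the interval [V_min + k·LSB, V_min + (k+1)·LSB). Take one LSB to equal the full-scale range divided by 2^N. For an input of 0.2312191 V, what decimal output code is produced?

8691

Range = 3.79 − (-3.79) = 7.58 V. LSB = 7.58 V / 2^14 ≈ 462.6 µV.
V_in − V_min = 0.2312191 − (-3.79) = 4.0212191 V.
Divide by LSB: 4.0212191 × 16384/7.58 = 8691.7749.
Truncating gives code 8691.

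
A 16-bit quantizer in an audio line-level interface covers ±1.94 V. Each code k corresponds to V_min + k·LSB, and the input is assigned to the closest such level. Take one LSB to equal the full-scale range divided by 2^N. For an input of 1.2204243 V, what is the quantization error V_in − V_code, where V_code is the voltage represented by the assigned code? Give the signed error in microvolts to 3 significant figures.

The full-scale span is 1.94 − (-1.94) = 3.88 V. LSB = 3.88 V / 2^16 ≈ 59.20 µV.
Position in LSBs: (1.2204243 − (-1.94)) × 65536/3.88 = 53381.8471; rounding gives k = 53382.
Reconstructed level: -1.94 + 53382 × 3.88/65536 V = 1.2204333496 V.
Error = V_in − V_code = 1.2204243 − (1.2204333496) = −9.05 µV.

−9.05 µV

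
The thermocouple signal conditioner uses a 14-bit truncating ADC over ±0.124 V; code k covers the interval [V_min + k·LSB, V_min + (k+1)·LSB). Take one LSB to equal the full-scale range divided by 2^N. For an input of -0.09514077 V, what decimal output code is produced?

Full-scale range = 0.124 V − (-0.124 V) = 0.248 V. LSB = 0.248 V / 2^14 ≈ 15.14 µV.
V_in − V_min = -0.09514077 − (-0.124) = 0.02885923 V.
Divide by LSB: 0.02885923 × 16384/0.248 = 1906.5711.
Truncating gives code 1906.

1906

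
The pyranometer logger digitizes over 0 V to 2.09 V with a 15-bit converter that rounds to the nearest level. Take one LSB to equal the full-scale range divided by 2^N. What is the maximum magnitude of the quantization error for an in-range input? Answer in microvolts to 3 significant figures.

31.9 µV

Range is 2.09 V.
Step size = 2.09/32768 V = 63.782 µV.
A rounding quantizer has |error| ≤ LSB/2 = 31.9 µV.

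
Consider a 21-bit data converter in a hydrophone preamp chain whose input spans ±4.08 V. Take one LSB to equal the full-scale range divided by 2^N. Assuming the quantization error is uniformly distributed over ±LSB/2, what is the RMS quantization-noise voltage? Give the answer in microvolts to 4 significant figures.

The full-scale span is 4.08 − (-4.08) = 8.16 V.
Step size = 8.16/2097152 V = 3.89099 µV.
σ_q = LSB/√12 = 3.89099 µV/3.4641 = 1.123 µV.

1.123 µV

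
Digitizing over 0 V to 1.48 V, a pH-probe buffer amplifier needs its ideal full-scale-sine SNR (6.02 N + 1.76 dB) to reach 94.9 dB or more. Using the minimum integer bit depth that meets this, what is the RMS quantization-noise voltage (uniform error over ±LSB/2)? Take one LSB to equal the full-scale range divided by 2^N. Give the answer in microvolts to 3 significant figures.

Full-scale range = 1.48 V.
N ≥ (94.9 − 1.76)/6.02 = 15.472 → N_min = 16.
LSB = 1.48 V / 2^16 = 22.583 µV.
σ_q = LSB/√12 = 22.583 µV/3.4641 = 6.52 µV.

6.52 µV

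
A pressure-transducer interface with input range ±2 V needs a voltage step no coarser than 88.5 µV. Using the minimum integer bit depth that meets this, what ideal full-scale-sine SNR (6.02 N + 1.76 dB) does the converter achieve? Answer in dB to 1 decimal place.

Range = 2 − (-2) = 4 V.
Levels needed ≥ 4/88.5 µV = 45200. 2^16 = 65536 suffices, so N_min = 16.
6.02(16) + 1.76 = 98.08 dB.

98.1 dB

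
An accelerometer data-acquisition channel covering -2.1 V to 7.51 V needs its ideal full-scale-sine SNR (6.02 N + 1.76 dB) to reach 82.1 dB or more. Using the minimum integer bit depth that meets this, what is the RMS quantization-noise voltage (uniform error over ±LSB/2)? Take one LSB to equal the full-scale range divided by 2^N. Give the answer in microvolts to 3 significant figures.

Full-scale range = 7.51 V − (-2.1 V) = 9.61 V.
Solving 6.02 N ≥ 82.1 − 1.76: N ≥ 13.346. Round up → N = 14.
LSB = 9.61 V / 2^14 = 0.58655 mV.
σ_q = LSB/√12 = 0.58655 mV/3.4641 = 169 µV.

169 µV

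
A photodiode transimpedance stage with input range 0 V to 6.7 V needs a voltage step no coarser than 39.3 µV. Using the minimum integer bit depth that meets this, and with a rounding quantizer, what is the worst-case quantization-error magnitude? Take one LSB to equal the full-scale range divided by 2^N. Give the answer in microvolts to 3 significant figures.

V_FS = 6.7 V.
Required number of levels: 6.7/39.3 µV = 170480; smallest N with 2^N ≥ that is 18.
One LSB is 6.7 V / 262144 = 25.558 µV.
|e|_max = LSB/2 = 12.8 µV.

12.8 µV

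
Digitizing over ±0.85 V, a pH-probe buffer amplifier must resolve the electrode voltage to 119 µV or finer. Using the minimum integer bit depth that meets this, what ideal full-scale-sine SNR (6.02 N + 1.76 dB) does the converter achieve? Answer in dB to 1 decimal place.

86.0 dB

Full-scale range = 0.85 V − (-0.85 V) = 1.7 V.
1.7 V / 119 µV = 14290. Since 2^13 = 8192 and 2^14 = 16384, N = 14.
Ideal SNR at N = 14: 6.02·14 + 1.76 = 86.0 dB.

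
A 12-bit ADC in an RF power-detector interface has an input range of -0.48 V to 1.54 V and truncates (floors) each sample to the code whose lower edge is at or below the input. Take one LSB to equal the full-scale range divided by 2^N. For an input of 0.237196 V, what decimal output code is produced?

Range = 1.54 − (-0.48) = 2.02 V. LSB = 2.02 V / 2^12 ≈ 493.2 µV.
V_in − V_min = 0.237196 − (-0.48) = 0.717196 V.
Divide by LSB: 0.717196 × 4096/2.02 = 1454.2747.
Truncating gives code 1454.

1454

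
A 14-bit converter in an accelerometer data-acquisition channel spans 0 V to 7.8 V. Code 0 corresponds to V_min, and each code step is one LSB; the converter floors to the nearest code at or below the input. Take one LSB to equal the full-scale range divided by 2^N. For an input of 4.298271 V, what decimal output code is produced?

9028

Span = 7.8 V. LSB = 7.8 V / 2^14 ≈ 476.1 µV.
(V_in − V_min) × 2^14/range = (4.298271 − (0)) × 16384/7.8 = 9028.573.
Floor → code = 9028.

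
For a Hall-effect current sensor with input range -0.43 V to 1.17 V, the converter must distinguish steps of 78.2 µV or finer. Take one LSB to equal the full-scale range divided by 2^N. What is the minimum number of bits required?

Full-scale range = 1.17 V − (-0.43 V) = 1.6 V.
Need 2^N ≥ 1.6 V / 78.2 µV = 20460 → N_min = 15.

15 bits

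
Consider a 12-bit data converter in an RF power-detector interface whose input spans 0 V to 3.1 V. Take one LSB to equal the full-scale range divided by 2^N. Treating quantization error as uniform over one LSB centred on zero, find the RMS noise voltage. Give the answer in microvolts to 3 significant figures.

V_FS = 3.1 V.
LSB = 3.1 V ÷ 2^12 = 3.1/4096 V = 0.75684 mV.
RMS of a uniform error over width LSB is LSB/√12 = 218 µV.

218 µV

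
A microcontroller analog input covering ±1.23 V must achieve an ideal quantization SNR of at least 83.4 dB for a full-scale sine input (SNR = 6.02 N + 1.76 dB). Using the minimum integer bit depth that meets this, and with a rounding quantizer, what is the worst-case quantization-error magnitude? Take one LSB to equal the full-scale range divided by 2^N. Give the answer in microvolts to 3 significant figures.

75.1 µV

Span: 1.23 V − (-1.23 V) = 2.46 V.
6.02 N + 1.76 ≥ 83.4 gives N ≥ 13.561, so the minimum integer is 14.
LSB = 2.46 V / 2^14 = 150.15 µV.
Max error for round-to-nearest is LSB/2 = 75.1 µV.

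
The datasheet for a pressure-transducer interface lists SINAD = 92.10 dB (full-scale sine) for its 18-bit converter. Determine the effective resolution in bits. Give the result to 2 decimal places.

ENOB = (92.10 − 1.76)/6.02 = 15.0066 bits.

15.01 bits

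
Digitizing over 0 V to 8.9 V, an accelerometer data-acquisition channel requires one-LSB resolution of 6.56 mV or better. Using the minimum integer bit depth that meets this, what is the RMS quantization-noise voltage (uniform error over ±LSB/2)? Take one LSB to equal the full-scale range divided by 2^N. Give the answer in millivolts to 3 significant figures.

Span = 8.9 V.
Need 2^N ≥ 8.9 V / 6.56 mV = 1357 → N_min = 11.
One LSB is 8.9 V / 2048 = 4.3457 mV.
RMS noise = LSB/√12 = 1.25 mV.

1.25 mV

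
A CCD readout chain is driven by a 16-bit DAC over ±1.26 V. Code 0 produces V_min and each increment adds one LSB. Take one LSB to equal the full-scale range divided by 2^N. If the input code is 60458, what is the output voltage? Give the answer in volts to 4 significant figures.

Range = 1.26 − (-1.26) = 2.52 V. LSB = 2.52 V / 2^16.
V_out = -1.26 + 60458 × (2.52/65536) V
      = -1.26 + 2.32474 = 1.06474 V.

1.065 V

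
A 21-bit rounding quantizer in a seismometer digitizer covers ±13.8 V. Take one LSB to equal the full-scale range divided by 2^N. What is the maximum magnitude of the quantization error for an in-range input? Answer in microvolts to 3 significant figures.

6.58 µV

The full-scale span is 13.8 − (-13.8) = 27.6 V.
LSB = 27.6 V / 2^21 = 13.161 µV.
|e|_max = LSB/2 = 6.58 µV.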